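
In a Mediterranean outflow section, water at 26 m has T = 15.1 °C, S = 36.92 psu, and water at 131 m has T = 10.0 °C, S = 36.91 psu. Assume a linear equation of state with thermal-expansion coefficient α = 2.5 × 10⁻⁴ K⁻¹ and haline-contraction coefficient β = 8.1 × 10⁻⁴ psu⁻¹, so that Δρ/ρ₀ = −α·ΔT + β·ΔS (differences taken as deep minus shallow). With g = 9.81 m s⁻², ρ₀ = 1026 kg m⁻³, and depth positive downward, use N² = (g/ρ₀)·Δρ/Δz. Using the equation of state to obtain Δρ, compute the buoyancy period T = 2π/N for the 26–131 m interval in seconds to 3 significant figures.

578 s

ΔT = -5.1 K, ΔS = -0.01 psu (deep − shallow).
Δρ/ρ₀ = −αΔT + βΔS = 1.275 × 10⁻³ − 8.10 × 10⁻⁶ = 1.2669 × 10⁻³, so Δρ ≈ 1.300 kg m⁻³.
N² = (g/ρ₀)·Δρ/Δz = g·(Δρ/ρ₀)/Δz = 9.81 × 1.2669 × 10⁻³ / 105 = 1.1836 × 10⁻⁴ s⁻².
N = √(1.1836 × 10⁻⁴) = 0.010879 rad s⁻¹ → T = 2π/N = 577.55 s ≈ 578 s.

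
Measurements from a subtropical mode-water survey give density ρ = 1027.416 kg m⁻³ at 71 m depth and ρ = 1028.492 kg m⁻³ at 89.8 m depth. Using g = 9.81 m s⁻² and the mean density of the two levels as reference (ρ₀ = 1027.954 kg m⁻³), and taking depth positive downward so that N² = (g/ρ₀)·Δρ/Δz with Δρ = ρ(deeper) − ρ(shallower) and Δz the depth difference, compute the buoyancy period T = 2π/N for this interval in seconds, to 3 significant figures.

269 s

Δρ = 1028.492 − 1027.416 = 1.076 kg m⁻³ over Δz = 89.8 − 71 = 18.8 m.
N² = (9.81/1027.954) × (1.076/18.8) = 5.4620 × 10⁻⁴ s⁻².
N = √(5.4620 × 10⁻⁴) = 0.023371 rad s⁻¹, so T = 2π/N = 268.85 s ≈ 269 s.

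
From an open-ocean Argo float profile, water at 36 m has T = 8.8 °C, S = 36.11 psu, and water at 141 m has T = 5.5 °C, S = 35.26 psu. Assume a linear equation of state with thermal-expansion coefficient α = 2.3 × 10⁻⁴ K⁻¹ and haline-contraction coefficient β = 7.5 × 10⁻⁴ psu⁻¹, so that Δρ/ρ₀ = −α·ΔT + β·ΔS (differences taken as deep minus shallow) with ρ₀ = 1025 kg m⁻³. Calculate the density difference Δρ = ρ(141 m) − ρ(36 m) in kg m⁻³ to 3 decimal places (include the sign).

+0.125 kg m⁻³

ΔT = -3.3 K, ΔS = -0.85 psu (deep − shallow).
Δρ/ρ₀ = −(2.3 × 10⁻⁴)(-3.3) + (7.5 × 10⁻⁴)(-0.85) = 1.215 × 10⁻⁴.
Δρ = 1025 × (1.215 × 10⁻⁴) = +0.125 kg m⁻³.
Positive Δρ: denser below, stable.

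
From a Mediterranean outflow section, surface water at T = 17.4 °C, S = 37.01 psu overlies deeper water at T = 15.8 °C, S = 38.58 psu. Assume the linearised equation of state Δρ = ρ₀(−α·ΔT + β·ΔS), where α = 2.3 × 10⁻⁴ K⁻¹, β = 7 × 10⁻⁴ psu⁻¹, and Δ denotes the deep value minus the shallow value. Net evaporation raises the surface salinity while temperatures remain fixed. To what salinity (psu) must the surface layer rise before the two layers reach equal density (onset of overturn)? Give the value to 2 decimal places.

Neutral buoyancy requires −α(T_deep − T_surf) + β(S_deep − S_surf′) = 0.
S_surf′ = S_deep − (α/β)·ΔT = 38.58 − (2.3 × 10⁻⁴/7 × 10⁻⁴)·(-1.6) = 39.1057 psu.
Increase required: 39.1057 − 37.01 = 2.0957 psu.

39.11 psu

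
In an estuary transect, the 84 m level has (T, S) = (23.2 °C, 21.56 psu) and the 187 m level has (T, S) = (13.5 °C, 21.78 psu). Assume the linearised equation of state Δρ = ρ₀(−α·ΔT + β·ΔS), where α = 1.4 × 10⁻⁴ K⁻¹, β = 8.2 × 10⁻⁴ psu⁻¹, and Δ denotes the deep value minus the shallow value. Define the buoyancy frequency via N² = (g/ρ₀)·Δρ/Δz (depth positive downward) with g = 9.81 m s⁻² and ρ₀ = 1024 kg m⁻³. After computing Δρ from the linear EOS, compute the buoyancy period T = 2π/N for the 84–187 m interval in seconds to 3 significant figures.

519 s

ΔT = -9.7 K, ΔS = +0.22 psu (deep − shallow).
Δρ/ρ₀ = −αΔT + βΔS = 1.358 × 10⁻³ + 1.804 × 10⁻⁴ = 1.5384 × 10⁻³, so Δρ ≈ 1.575 kg m⁻³.
N² = (g/ρ₀)·Δρ/Δz = g·(Δρ/ρ₀)/Δz = 9.81 × 1.5384 × 10⁻³ / 103 = 1.4652 × 10⁻⁴ s⁻².
N = √(1.4652 × 10⁻⁴) = 0.012105 rad s⁻¹ → T = 2π/N = 519.06 s ≈ 519 s.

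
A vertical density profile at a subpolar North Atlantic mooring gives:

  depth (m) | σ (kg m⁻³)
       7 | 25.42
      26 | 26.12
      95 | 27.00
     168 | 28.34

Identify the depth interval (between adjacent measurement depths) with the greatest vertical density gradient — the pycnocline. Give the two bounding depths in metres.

Compute the density gradient over each adjacent pair:
  7–26 m: Δρ/Δz = 0.70/19 = 0.037 kg m⁻⁴
  26–95 m: Δρ/Δz = 0.88/69 = 0.013 kg m⁻⁴
  95–168 m: Δρ/Δz = 1.34/73 = 0.018 kg m⁻⁴
The largest gradient is in the 7–26 m interval — the pycnocline.

7–26 m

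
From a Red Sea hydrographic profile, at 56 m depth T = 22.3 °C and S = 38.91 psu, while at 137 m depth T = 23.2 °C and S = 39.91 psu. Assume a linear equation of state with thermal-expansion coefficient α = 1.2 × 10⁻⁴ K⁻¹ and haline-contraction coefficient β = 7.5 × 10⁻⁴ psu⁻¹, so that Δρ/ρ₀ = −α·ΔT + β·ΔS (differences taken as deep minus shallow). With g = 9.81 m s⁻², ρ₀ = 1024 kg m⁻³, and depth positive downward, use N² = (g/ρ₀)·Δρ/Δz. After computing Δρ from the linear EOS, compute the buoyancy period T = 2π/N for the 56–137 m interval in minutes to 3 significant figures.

ΔT = +0.9 K, ΔS = +1.00 psu (deep − shallow).
Δρ/ρ₀ = −αΔT + βΔS = -1.08 × 10⁻⁴ + 7.50 × 10⁻⁴ = 6.42 × 10⁻⁴, so Δρ ≈ 0.6574 kg m⁻³.
N² = (g/ρ₀)·Δρ/Δz = g·(Δρ/ρ₀)/Δz = 9.81 × 6.42 × 10⁻⁴ / 81 = 7.7753 × 10⁻⁵ s⁻².
N = √(7.7753 × 10⁻⁵) = 8.8178 × 10⁻³ rad s⁻¹ → T = 2π/N = 712.56 s = 11.876 min ≈ 11.9 min.

11.9 min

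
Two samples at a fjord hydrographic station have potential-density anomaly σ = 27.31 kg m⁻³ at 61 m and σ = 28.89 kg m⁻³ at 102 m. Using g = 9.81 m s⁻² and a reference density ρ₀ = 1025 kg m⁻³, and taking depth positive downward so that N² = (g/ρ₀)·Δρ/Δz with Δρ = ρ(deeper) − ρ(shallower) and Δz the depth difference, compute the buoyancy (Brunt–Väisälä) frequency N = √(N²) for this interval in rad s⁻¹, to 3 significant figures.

0.0192 rad s⁻¹

Δρ = 1028.89 − 1027.31 = 1.58 kg m⁻³ over Δz = 102 − 61 = 41 m.
N² = (9.81/1025) × (1.58/41) = 3.6882 × 10⁻⁴ s⁻².
N = √(3.6882 × 10⁻⁴) = 0.019205 rad s⁻¹ ≈ 0.0192 rad s⁻¹.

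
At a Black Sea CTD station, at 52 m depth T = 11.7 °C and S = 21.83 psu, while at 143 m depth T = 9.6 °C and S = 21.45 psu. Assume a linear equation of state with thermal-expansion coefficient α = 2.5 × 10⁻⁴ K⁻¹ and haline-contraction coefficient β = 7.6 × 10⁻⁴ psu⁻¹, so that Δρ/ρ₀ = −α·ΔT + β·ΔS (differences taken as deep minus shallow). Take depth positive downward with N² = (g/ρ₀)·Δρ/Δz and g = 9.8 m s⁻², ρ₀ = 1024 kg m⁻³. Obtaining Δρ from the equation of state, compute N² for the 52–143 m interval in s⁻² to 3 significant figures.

ΔT = -2.1 K, ΔS = -0.38 psu (deep − shallow).
Δρ/ρ₀ = −αΔT + βΔS = 5.25 × 10⁻⁴ − 2.888 × 10⁻⁴ = 2.362 × 10⁻⁴, so Δρ ≈ 0.2419 kg m⁻³.
N² = (g/ρ₀)·Δρ/Δz = g·(Δρ/ρ₀)/Δz = 9.8 × 2.362 × 10⁻⁴ / 91 = 2.5437 × 10⁻⁵ s⁻² ≈ 2.54 × 10⁻⁵ s⁻².

2.54 × 10⁻⁵ s⁻²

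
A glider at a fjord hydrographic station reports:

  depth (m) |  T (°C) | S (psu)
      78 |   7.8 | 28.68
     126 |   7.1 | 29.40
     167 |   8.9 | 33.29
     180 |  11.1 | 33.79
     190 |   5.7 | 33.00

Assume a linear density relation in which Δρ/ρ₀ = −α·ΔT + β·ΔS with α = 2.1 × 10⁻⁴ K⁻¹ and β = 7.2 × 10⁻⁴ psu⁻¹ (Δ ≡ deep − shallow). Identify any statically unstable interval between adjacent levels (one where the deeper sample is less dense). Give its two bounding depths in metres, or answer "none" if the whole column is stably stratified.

167–180 m

Evaluate Δρ/ρ₀ = −αΔT + βΔS across each adjacent pair:
  78–126 m: −αΔT+βΔS = −(2.1 × 10⁻⁴)(-0.7)+(7.2 × 10⁻⁴)(+0.72) = 6.7 × 10⁻⁴ → stable
  126–167 m: −αΔT+βΔS = −(2.1 × 10⁻⁴)(+1.8)+(7.2 × 10⁻⁴)(+3.89) = 2.4 × 10⁻³ → stable
  167–180 m: −αΔT+βΔS = −(2.1 × 10⁻⁴)(+2.2)+(7.2 × 10⁻⁴)(+0.50) = -1.0 × 10⁻⁴ → UNSTABLE
  180–190 m: −αΔT+βΔS = −(2.1 × 10⁻⁴)(-5.4)+(7.2 × 10⁻⁴)(-0.79) = 5.7 × 10⁻⁴ → stable
The 167–180 m interval has Δρ < 0: lighter water underlies denser water.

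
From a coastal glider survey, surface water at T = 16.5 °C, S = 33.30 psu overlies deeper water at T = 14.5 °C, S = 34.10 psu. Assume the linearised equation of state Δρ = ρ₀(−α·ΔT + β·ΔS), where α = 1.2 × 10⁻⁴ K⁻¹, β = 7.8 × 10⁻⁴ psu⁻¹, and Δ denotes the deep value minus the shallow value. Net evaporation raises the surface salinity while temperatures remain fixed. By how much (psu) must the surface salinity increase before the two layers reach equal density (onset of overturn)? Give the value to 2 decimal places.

1.11 psu

Neutral buoyancy requires −α(T_deep − T_surf) + β(S_deep − S_surf′) = 0.
S_surf′ = S_deep − (α/β)·ΔT = 34.10 − (1.2 × 10⁻⁴/7.8 × 10⁻⁴)·(-2.0) = 34.4077 psu.
Increase required: 34.4077 − 33.30 = 1.1077 psu.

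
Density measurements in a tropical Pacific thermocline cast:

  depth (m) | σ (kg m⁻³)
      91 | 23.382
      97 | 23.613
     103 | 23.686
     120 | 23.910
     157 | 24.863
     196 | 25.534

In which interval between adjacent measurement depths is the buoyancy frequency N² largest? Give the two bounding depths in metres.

91–97 m

Compute the density gradient over each adjacent pair:
  91–97 m: Δρ/Δz = 0.231/6 = 0.038 kg m⁻⁴
  97–103 m: Δρ/Δz = 0.073/6 = 0.012 kg m⁻⁴
  103–120 m: Δρ/Δz = 0.224/17 = 0.013 kg m⁻⁴
  120–157 m: Δρ/Δz = 0.953/37 = 0.026 kg m⁻⁴
  157–196 m: Δρ/Δz = 0.671/39 = 0.017 kg m⁻⁴
The largest gradient is in the 91–97 m interval — the pycnocline.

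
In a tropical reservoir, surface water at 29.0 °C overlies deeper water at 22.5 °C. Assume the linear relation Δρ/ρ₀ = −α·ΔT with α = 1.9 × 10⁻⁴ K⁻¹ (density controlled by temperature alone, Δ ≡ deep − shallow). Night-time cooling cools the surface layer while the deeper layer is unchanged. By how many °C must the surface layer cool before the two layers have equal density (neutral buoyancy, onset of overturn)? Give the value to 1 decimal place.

With temperature the only control, equal density requires T_surf′ = T_deep.
T_surf′ = 22.5 °C.
Cooling required: 29.0 − 22.5 = 6.5 °C.

6.5 °C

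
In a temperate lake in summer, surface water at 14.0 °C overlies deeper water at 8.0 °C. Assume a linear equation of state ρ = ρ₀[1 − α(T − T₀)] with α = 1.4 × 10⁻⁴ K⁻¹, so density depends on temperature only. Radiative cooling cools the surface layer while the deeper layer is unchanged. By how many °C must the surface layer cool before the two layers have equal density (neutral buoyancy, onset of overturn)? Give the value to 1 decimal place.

6.0 °C

With temperature the only control, equal density requires T_surf′ = T_deep.
T_surf′ = 8.0 °C.
Cooling required: 14.0 − 8.0 = 6.0 °C.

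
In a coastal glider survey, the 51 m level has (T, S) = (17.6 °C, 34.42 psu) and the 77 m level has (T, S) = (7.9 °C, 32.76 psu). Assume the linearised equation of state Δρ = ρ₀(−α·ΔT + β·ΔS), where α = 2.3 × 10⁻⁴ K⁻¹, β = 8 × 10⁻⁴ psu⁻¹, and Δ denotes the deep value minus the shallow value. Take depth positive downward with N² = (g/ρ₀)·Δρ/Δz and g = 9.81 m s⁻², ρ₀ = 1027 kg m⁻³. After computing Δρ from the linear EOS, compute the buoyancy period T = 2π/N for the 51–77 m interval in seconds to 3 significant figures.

ΔT = -9.7 K, ΔS = -1.66 psu (deep − shallow).
Δρ/ρ₀ = −αΔT + βΔS = 2.231 × 10⁻³ − 1.328 × 10⁻³ = 9.03 × 10⁻⁴, so Δρ ≈ 0.9274 kg m⁻³.
N² = (g/ρ₀)·Δρ/Δz = g·(Δρ/ρ₀)/Δz = 9.81 × 9.03 × 10⁻⁴ / 26 = 3.4071 × 10⁻⁴ s⁻².
N = √(3.4071 × 10⁻⁴) = 0.018458 rad s⁻¹ → T = 2π/N = 340.40 s ≈ 340 s.

340 s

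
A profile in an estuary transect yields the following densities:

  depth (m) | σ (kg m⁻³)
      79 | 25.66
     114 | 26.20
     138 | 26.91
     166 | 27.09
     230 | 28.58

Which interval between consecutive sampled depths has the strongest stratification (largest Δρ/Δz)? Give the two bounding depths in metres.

Compute the density gradient over each adjacent pair:
  79–114 m: Δρ/Δz = 0.54/35 = 0.015 kg m⁻⁴
  114–138 m: Δρ/Δz = 0.71/24 = 0.030 kg m⁻⁴
  138–166 m: Δρ/Δz = 0.18/28 = 6.4 × 10⁻³ kg m⁻⁴
  166–230 m: Δρ/Δz = 1.49/64 = 0.023 kg m⁻⁴
The largest gradient is in the 114–138 m interval — the pycnocline.

114–138 m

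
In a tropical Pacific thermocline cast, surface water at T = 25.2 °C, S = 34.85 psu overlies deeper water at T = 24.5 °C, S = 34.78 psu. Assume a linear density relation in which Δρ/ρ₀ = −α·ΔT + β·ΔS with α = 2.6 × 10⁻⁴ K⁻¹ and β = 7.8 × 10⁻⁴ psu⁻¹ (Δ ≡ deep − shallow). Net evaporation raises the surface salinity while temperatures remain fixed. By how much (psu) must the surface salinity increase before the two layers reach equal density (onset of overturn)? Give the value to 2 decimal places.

Neutral buoyancy requires −α(T_deep − T_surf) + β(S_deep − S_surf′) = 0.
S_surf′ = S_deep − (α/β)·ΔT = 34.78 − (2.6 × 10⁻⁴/7.8 × 10⁻⁴)·(-0.7) = 35.0133 psu.
Increase required: 35.0133 − 34.85 = 0.1633 psu.

0.16 psu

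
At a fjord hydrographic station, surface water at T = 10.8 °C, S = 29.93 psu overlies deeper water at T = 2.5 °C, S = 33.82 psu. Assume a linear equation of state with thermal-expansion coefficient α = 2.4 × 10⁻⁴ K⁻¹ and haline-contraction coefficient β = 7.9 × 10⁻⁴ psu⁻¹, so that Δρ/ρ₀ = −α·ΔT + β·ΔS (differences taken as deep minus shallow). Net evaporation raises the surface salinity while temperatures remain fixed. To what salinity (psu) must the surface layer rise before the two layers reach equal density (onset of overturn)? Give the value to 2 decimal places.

Neutral buoyancy requires −α(T_deep − T_surf) + β(S_deep − S_surf′) = 0.
S_surf′ = S_deep − (α/β)·ΔT = 33.82 − (2.4 × 10⁻⁴/7.9 × 10⁻⁴)·(-8.3) = 36.3415 psu.
Increase required: 36.3415 − 29.93 = 6.4115 psu.

36.34 psu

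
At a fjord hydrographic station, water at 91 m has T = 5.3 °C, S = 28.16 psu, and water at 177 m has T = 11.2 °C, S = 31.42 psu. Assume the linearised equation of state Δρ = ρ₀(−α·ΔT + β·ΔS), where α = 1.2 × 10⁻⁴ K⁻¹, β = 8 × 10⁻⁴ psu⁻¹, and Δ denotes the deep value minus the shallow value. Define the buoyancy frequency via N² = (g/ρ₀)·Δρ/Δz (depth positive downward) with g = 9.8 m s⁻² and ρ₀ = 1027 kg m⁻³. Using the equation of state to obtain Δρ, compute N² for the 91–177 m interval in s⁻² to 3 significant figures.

2.17 × 10⁻⁴ s⁻²

ΔT = +5.9 K, ΔS = +3.26 psu (deep − shallow).
Δρ/ρ₀ = −αΔT + βΔS = -7.08 × 10⁻⁴ + 2.608 × 10⁻³ = 1.90 × 10⁻³, so Δρ ≈ 1.951 kg m⁻³.
N² = (g/ρ₀)·Δρ/Δz = g·(Δρ/ρ₀)/Δz = 9.8 × 1.90 × 10⁻³ / 86 = 2.1651 × 10⁻⁴ s⁻² ≈ 2.17 × 10⁻⁴ s⁻².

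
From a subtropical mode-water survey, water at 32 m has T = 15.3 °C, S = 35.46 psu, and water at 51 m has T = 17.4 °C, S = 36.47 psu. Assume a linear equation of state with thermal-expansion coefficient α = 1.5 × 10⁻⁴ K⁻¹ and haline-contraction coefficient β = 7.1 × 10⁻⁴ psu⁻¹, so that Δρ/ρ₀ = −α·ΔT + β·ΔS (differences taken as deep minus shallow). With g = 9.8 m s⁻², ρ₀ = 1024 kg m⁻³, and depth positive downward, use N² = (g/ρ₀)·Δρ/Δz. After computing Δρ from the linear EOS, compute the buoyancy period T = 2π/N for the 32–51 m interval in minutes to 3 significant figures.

7.27 min

ΔT = +2.1 K, ΔS = +1.01 psu (deep − shallow).
Δρ/ρ₀ = −αΔT + βΔS = -3.15 × 10⁻⁴ + 7.171 × 10⁻⁴ = 4.021 × 10⁻⁴, so Δρ ≈ 0.4118 kg m⁻³.
N² = (g/ρ₀)·Δρ/Δz = g·(Δρ/ρ₀)/Δz = 9.8 × 4.021 × 10⁻⁴ / 19 = 2.0740 × 10⁻⁴ s⁻².
N = √(2.0740 × 10⁻⁴) = 0.014401 rad s⁻¹ → T = 2π/N = 436.30 s = 7.2717 min ≈ 7.27 min.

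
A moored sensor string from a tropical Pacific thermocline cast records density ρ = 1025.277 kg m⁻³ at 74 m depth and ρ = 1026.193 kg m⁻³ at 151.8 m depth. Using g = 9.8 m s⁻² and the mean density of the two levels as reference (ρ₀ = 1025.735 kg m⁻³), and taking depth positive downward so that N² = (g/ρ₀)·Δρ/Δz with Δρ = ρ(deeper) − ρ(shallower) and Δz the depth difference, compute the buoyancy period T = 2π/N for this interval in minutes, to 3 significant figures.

9.87 min

Δρ = 1026.193 − 1025.277 = 0.916 kg m⁻³ over Δz = 151.8 − 74 = 77.8 m.
N² = (9.8/1025.735) × (0.916/77.8) = 1.1249 × 10⁻⁴ s⁻².
N = √(1.1249 × 10⁻⁴) = 0.010606 rad s⁻¹, so T = 2π/N = 592.42 s = 9.8737 min ≈ 9.87 min.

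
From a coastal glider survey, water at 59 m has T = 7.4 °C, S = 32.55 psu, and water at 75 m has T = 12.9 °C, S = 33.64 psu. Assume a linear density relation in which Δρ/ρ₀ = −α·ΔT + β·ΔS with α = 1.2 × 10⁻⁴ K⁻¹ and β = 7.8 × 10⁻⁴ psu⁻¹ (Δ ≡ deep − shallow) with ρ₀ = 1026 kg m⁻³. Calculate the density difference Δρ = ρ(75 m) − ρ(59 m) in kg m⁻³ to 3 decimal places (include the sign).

+0.195 kg m⁻³

ΔT = +5.5 K, ΔS = +1.09 psu (deep − shallow).
Δρ/ρ₀ = −(1.2 × 10⁻⁴)(+5.5) + (7.8 × 10⁻⁴)(+1.09) = 1.902 × 10⁻⁴.
Δρ = 1026 × (1.902 × 10⁻⁴) = +0.195 kg m⁻³.
Positive Δρ: denser below, stable.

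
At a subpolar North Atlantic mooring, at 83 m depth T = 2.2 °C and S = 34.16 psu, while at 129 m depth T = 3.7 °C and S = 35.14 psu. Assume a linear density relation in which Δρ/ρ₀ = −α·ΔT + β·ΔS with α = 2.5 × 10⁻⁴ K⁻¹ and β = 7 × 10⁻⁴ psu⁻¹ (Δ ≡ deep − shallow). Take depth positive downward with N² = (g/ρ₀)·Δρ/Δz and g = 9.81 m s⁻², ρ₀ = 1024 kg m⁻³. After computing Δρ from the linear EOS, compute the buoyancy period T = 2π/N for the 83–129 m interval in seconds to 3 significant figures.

ΔT = +1.5 K, ΔS = +0.98 psu (deep − shallow).
Δρ/ρ₀ = −αΔT + βΔS = -3.75 × 10⁻⁴ + 6.86 × 10⁻⁴ = 3.11 × 10⁻⁴, so Δρ ≈ 0.3185 kg m⁻³.
N² = (g/ρ₀)·Δρ/Δz = g·(Δρ/ρ₀)/Δz = 9.81 × 3.11 × 10⁻⁴ / 46 = 6.6324 × 10⁻⁵ s⁻².
N = √(6.6324 × 10⁻⁵) = 8.1440 × 10⁻³ rad s⁻¹ → T = 2π/N = 771.51 s ≈ 772 s.

772 s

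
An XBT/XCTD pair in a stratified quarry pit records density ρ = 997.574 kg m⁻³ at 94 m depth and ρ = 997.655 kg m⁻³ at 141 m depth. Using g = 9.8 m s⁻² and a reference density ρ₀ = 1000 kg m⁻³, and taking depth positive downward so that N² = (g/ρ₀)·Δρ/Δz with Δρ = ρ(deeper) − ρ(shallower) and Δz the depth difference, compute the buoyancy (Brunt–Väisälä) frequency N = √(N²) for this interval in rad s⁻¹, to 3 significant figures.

4.11 × 10⁻³ rad s⁻¹

Δρ = 997.655 − 997.574 = 0.081 kg m⁻³ over Δz = 141 − 94 = 47 m.
N² = (9.8/1000) × (0.081/47) = 1.6889 × 10⁻⁵ s⁻².
N = √(1.6889 × 10⁻⁵) = 4.1096 × 10⁻³ rad s⁻¹ ≈ 4.11 × 10⁻³ rad s⁻¹.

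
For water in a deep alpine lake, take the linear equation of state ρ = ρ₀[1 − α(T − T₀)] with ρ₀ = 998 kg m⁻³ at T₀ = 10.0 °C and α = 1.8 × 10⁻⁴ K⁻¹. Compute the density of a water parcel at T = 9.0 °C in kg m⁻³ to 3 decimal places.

T − T₀ = -1.0 K.
Bracket = 1 − α·(-1.0) = 1 + (1.80 × 10⁻⁴) = 1.0001800.
ρ = 998 × 1.0001800 = 998.180 kg m⁻³.

998.180 kg m⁻³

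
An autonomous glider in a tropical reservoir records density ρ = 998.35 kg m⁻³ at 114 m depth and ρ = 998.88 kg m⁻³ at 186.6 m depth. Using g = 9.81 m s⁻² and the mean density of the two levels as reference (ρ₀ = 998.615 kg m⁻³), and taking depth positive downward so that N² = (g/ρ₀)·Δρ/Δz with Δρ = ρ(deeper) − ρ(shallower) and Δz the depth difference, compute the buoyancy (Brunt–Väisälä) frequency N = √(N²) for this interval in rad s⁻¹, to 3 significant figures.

8.47 × 10⁻³ rad s⁻¹

Δρ = 998.88 − 998.35 = 0.53 kg m⁻³ over Δz = 186.6 − 114 = 72.6 m.
N² = (9.81/998.615) × (0.53/72.6) = 7.1715 × 10⁻⁵ s⁻².
N = √(7.1715 × 10⁻⁵) = 8.4685 × 10⁻³ rad s⁻¹ ≈ 8.47 × 10⁻³ rad s⁻¹.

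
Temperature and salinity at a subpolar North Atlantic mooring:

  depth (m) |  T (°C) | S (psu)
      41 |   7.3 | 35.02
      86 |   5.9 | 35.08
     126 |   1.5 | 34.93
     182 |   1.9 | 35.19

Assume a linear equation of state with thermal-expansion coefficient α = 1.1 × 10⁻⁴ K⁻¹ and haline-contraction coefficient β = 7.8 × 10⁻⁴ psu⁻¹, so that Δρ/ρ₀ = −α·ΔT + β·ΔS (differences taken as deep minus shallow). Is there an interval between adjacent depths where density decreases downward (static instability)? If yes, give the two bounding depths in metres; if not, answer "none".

Evaluate Δρ/ρ₀ = −αΔT + βΔS across each adjacent pair:
  41–86 m: −αΔT+βΔS = −(1.1 × 10⁻⁴)(-1.4)+(7.8 × 10⁻⁴)(+0.06) = 2.0 × 10⁻⁴ → stable
  86–126 m: −αΔT+βΔS = −(1.1 × 10⁻⁴)(-4.4)+(7.8 × 10⁻⁴)(-0.15) = 3.7 × 10⁻⁴ → stable
  126–182 m: −αΔT+βΔS = −(1.1 × 10⁻⁴)(+0.4)+(7.8 × 10⁻⁴)(+0.26) = 1.6 × 10⁻⁴ → stable
Every interval has Δρ > 0: the column is stably stratified throughout.

none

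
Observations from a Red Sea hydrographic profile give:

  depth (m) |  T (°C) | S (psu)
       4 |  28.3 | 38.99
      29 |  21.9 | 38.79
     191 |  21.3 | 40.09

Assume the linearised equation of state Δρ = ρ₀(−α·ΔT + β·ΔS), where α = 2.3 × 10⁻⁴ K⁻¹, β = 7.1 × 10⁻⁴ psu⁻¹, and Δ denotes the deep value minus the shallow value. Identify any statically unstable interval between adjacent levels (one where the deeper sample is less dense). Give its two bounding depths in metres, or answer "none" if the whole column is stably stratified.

Evaluate Δρ/ρ₀ = −αΔT + βΔS across each adjacent pair:
  4–29 m: −αΔT+βΔS = −(2.3 × 10⁻⁴)(-6.4)+(7.1 × 10⁻⁴)(-0.20) = 1.3 × 10⁻³ → stable
  29–191 m: −αΔT+βΔS = −(2.3 × 10⁻⁴)(-0.6)+(7.1 × 10⁻⁴)(+1.30) = 1.1 × 10⁻³ → stable
Every interval has Δρ > 0: the column is stably stratified throughout.

none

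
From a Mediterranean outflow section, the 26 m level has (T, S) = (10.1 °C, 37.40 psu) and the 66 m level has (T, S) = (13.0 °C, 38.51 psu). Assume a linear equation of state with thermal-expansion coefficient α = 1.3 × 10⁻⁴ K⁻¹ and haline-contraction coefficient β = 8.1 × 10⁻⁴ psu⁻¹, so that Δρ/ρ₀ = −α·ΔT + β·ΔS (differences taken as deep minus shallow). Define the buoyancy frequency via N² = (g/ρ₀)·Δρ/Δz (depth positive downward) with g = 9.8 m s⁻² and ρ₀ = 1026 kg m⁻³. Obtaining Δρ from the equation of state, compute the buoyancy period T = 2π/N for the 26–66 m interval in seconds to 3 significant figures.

ΔT = +2.9 K, ΔS = +1.11 psu (deep − shallow).
Δρ/ρ₀ = −αΔT + βΔS = -3.77 × 10⁻⁴ + 8.991 × 10⁻⁴ = 5.221 × 10⁻⁴, so Δρ ≈ 0.5357 kg m⁻³.
N² = (g/ρ₀)·Δρ/Δz = g·(Δρ/ρ₀)/Δz = 9.8 × 5.221 × 10⁻⁴ / 40 = 1.2791 × 10⁻⁴ s⁻².
N = √(1.2791 × 10⁻⁴) = 0.011310 rad s⁻¹ → T = 2π/N = 555.54 s ≈ 556 s.

556 s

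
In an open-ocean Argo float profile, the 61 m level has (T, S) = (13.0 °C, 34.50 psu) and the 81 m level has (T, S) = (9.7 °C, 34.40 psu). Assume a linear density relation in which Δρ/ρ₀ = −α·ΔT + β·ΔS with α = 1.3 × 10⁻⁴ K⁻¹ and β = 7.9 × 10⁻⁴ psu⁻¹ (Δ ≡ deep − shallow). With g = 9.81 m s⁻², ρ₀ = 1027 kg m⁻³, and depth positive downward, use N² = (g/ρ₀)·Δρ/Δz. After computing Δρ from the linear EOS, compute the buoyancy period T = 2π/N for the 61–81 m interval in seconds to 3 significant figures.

ΔT = -3.3 K, ΔS = -0.10 psu (deep − shallow).
Δρ/ρ₀ = −αΔT + βΔS = 4.29 × 10⁻⁴ − 7.90 × 10⁻⁵ = 3.50 × 10⁻⁴, so Δρ ≈ 0.3594 kg m⁻³.
N² = (g/ρ₀)·Δρ/Δz = g·(Δρ/ρ₀)/Δz = 9.81 × 3.50 × 10⁻⁴ / 20 = 1.7167 × 10⁻⁴ s⁻².
N = √(1.7167 × 10⁻⁴) = 0.013102 rad s⁻¹ → T = 2π/N = 479.56 s ≈ 480 s.

480 s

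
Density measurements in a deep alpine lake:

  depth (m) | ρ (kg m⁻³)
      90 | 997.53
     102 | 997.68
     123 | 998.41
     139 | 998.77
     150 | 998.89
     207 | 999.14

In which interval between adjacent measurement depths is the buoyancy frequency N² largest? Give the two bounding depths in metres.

Compute the density gradient over each adjacent pair:
  90–102 m: Δρ/Δz = 0.15/12 = 0.012 kg m⁻⁴
  102–123 m: Δρ/Δz = 0.73/21 = 0.035 kg m⁻⁴
  123–139 m: Δρ/Δz = 0.36/16 = 0.022 kg m⁻⁴
  139–150 m: Δρ/Δz = 0.12/11 = 0.011 kg m⁻⁴
  150–207 m: Δρ/Δz = 0.25/57 = 4.4 × 10⁻³ kg m⁻⁴
The largest gradient is in the 102–123 m interval — the pycnocline.

102–123 m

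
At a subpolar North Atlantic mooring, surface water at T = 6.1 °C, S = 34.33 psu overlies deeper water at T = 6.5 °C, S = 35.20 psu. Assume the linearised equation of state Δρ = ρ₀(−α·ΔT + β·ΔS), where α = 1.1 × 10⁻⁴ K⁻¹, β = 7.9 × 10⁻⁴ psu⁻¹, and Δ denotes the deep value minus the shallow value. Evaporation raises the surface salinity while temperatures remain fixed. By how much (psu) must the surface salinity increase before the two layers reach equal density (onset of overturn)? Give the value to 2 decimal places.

0.81 psu

Neutral buoyancy requires −α(T_deep − T_surf) + β(S_deep − S_surf′) = 0.
S_surf′ = S_deep − (α/β)·ΔT = 35.20 − (1.1 × 10⁻⁴/7.9 × 10⁻⁴)·(+0.4) = 35.1443 psu.
Increase required: 35.1443 − 34.33 = 0.8143 psu.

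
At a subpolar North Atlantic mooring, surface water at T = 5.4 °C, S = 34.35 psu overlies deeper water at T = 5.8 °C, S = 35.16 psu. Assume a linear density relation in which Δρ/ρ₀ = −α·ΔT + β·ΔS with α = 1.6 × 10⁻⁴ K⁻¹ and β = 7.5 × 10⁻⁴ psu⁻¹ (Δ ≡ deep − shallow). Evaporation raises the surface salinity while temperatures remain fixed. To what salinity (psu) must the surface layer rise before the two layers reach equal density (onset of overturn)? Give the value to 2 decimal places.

35.07 psu

Neutral buoyancy requires −α(T_deep − T_surf) + β(S_deep − S_surf′) = 0.
S_surf′ = S_deep − (α/β)·ΔT = 35.16 − (1.6 × 10⁻⁴/7.5 × 10⁻⁴)·(+0.4) = 35.0747 psu.
Increase required: 35.0747 − 34.35 = 0.7247 psu.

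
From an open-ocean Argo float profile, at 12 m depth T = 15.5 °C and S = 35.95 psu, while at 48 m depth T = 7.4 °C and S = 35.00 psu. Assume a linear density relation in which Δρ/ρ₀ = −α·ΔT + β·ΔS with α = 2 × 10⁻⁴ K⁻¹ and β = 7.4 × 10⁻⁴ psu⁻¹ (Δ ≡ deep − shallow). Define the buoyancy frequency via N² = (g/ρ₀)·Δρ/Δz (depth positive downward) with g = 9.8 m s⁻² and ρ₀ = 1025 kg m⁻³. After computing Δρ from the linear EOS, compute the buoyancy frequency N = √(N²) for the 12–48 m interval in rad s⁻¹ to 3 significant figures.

0.0158 rad s⁻¹

ΔT = -8.1 K, ΔS = -0.95 psu (deep − shallow).
Δρ/ρ₀ = −αΔT + βΔS = 1.62 × 10⁻³ − 7.03 × 10⁻⁴ = 9.17 × 10⁻⁴, so Δρ ≈ 0.9399 kg m⁻³.
N² = (g/ρ₀)·Δρ/Δz = g·(Δρ/ρ₀)/Δz = 9.8 × 9.17 × 10⁻⁴ / 36 = 2.4963 × 10⁻⁴ s⁻².
N = √(2.4963 × 10⁻⁴) = 0.015800 rad s⁻¹ ≈ 0.0158 rad s⁻¹.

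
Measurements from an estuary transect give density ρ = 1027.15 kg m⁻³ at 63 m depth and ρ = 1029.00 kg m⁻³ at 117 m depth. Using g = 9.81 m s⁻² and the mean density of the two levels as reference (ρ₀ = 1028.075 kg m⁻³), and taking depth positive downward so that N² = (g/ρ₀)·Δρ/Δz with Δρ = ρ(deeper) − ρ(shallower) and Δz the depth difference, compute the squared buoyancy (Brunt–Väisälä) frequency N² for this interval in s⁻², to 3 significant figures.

Δρ = 1029.00 − 1027.15 = 1.85 kg m⁻³ over Δz = 117 − 63 = 54 m.
N² = (9.81/1028.075) × (1.85/54) = 3.2691 × 10⁻⁴ s⁻² ≈ 3.27 × 10⁻⁴ s⁻².

3.27 × 10⁻⁴ s⁻²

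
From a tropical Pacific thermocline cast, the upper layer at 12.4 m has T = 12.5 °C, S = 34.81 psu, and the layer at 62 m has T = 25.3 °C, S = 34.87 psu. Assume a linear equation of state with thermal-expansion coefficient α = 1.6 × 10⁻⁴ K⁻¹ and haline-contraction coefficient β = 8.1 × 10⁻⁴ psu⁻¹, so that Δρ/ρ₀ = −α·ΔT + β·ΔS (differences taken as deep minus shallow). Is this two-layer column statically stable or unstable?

unstable

ΔT = 25.3 − 12.5 = +12.8 K and ΔS = 34.87 − 34.81 = +0.06 psu (deep − shallow).
−αΔT = -2.048 × 10⁻³; βΔS = 4.86 × 10⁻⁵; sum Δρ/ρ₀ = -1.9994 × 10⁻³.
Δρ/ρ₀ < 0, so Δρ < 0: deeper water is lighter → statically unstable; the column would overturn.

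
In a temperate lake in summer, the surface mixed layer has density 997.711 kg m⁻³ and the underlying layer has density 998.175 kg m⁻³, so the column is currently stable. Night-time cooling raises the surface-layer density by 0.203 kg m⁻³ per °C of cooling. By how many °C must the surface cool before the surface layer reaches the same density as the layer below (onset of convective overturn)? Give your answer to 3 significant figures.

Density deficit of the surface layer: 998.175 − 997.711 = 0.464 kg m⁻³.
Required change = 0.464 / 0.203 = 2.29 °C.

2.29 °C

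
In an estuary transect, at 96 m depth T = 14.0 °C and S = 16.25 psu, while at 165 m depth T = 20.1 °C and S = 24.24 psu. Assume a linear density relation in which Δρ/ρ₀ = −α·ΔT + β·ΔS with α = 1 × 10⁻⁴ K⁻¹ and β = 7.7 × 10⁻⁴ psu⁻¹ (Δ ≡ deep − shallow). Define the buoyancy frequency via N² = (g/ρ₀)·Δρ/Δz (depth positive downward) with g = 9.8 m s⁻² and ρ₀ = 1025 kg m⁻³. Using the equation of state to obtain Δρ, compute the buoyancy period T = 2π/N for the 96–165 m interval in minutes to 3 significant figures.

ΔT = +6.1 K, ΔS = +7.99 psu (deep − shallow).
Δρ/ρ₀ = −αΔT + βΔS = -6.10 × 10⁻⁴ + 6.1523 × 10⁻³ = 5.5423 × 10⁻³, so Δρ ≈ 5.681 kg m⁻³.
N² = (g/ρ₀)·Δρ/Δz = g·(Δρ/ρ₀)/Δz = 9.8 × 5.5423 × 10⁻³ / 69 = 7.8717 × 10⁻⁴ s⁻².
N = √(7.8717 × 10⁻⁴) = 0.028057 rad s⁻¹ → T = 2π/N = 223.94 s = 3.7323 min ≈ 3.73 min.

3.73 min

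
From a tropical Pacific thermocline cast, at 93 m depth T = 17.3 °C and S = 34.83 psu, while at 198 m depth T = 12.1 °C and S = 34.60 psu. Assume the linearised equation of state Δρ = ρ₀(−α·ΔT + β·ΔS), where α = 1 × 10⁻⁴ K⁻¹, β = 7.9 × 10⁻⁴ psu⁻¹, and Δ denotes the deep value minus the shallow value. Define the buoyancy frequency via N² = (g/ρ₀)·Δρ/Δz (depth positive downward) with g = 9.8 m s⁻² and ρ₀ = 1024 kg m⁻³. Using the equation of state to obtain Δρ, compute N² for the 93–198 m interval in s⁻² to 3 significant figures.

ΔT = -5.2 K, ΔS = -0.23 psu (deep − shallow).
Δρ/ρ₀ = −αΔT + βΔS = 5.20 × 10⁻⁴ − 1.817 × 10⁻⁴ = 3.383 × 10⁻⁴, so Δρ ≈ 0.3464 kg m⁻³.
N² = (g/ρ₀)·Δρ/Δz = g·(Δρ/ρ₀)/Δz = 9.8 × 3.383 × 10⁻⁴ / 105 = 3.1575 × 10⁻⁵ s⁻² ≈ 3.16 × 10⁻⁵ s⁻².

3.16 × 10⁻⁵ s⁻²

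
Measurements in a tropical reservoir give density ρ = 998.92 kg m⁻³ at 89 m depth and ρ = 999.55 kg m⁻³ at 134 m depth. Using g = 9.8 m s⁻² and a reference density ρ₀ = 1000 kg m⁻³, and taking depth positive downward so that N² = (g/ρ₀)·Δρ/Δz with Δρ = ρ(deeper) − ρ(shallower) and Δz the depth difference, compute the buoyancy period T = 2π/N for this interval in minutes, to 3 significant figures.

Δρ = 999.55 − 998.92 = 0.63 kg m⁻³ over Δz = 134 − 89 = 45 m.
N² = (9.8/1000) × (0.63/45) = 1.3720 × 10⁻⁴ s⁻².
N = √(1.3720 × 10⁻⁴) = 0.011713 rad s⁻¹, so T = 2π/N = 536.43 s = 8.9405 min ≈ 8.94 min.

8.94 min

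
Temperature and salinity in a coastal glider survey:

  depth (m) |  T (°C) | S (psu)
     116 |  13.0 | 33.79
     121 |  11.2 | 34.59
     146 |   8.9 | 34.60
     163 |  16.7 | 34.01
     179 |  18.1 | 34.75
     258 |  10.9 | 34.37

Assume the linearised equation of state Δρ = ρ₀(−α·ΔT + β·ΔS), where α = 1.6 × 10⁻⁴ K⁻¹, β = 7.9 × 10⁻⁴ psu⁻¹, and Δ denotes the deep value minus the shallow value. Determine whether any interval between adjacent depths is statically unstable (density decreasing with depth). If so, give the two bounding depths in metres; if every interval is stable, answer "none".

Evaluate Δρ/ρ₀ = −αΔT + βΔS across each adjacent pair:
  116–121 m: −αΔT+βΔS = −(1.6 × 10⁻⁴)(-1.8)+(7.9 × 10⁻⁴)(+0.80) = 9.2 × 10⁻⁴ → stable
  121–146 m: −αΔT+βΔS = −(1.6 × 10⁻⁴)(-2.3)+(7.9 × 10⁻⁴)(+0.01) = 3.8 × 10⁻⁴ → stable
  146–163 m: −αΔT+βΔS = −(1.6 × 10⁻⁴)(+7.8)+(7.9 × 10⁻⁴)(-0.59) = -1.7 × 10⁻³ → UNSTABLE
  163–179 m: −αΔT+βΔS = −(1.6 × 10⁻⁴)(+1.4)+(7.9 × 10⁻⁴)(+0.74) = 3.6 × 10⁻⁴ → stable
  179–258 m: −αΔT+βΔS = −(1.6 × 10⁻⁴)(-7.2)+(7.9 × 10⁻⁴)(-0.38) = 8.5 × 10⁻⁴ → stable
The 146–163 m interval has Δρ < 0: lighter water underlies denser water.

146–163 m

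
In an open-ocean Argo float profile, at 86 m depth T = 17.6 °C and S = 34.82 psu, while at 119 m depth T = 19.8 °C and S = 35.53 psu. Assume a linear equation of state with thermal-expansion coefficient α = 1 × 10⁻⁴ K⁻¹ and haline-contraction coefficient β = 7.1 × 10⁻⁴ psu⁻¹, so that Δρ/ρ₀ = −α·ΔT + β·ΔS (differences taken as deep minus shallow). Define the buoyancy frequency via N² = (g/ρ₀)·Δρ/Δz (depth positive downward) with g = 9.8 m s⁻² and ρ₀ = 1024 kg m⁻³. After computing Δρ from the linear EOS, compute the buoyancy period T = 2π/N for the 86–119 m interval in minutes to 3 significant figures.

ΔT = +2.2 K, ΔS = +0.71 psu (deep − shallow).
Δρ/ρ₀ = −αΔT + βΔS = -2.20 × 10⁻⁴ + 5.041 × 10⁻⁴ = 2.841 × 10⁻⁴, so Δρ ≈ 0.2909 kg m⁻³.
N² = (g/ρ₀)·Δρ/Δz = g·(Δρ/ρ₀)/Δz = 9.8 × 2.841 × 10⁻⁴ / 33 = 8.4369 × 10⁻⁵ s⁻².
N = √(8.4369 × 10⁻⁵) = 9.1853 × 10⁻³ rad s⁻¹ → T = 2π/N = 684.05 s = 11.401 min ≈ 11.4 min.

11.4 min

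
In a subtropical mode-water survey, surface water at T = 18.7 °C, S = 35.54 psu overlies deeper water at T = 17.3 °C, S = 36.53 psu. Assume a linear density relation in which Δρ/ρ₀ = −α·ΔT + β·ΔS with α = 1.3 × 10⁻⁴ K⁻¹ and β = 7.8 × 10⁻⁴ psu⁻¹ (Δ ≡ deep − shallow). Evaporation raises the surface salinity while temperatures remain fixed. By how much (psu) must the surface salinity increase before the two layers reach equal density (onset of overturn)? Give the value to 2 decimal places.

1.22 psu

Neutral buoyancy requires −α(T_deep − T_surf) + β(S_deep − S_surf′) = 0.
S_surf′ = S_deep − (α/β)·ΔT = 36.53 − (1.3 × 10⁻⁴/7.8 × 10⁻⁴)·(-1.4) = 36.7633 psu.
Increase required: 36.7633 − 35.54 = 1.2233 psu.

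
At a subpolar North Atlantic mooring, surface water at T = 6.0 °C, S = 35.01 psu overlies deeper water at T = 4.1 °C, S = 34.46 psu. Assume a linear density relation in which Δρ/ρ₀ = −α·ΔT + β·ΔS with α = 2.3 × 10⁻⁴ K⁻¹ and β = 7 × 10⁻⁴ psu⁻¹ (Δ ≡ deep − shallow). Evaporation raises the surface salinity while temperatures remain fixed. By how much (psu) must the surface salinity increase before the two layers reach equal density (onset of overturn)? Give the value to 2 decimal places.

Neutral buoyancy requires −α(T_deep − T_surf) + β(S_deep − S_surf′) = 0.
S_surf′ = S_deep − (α/β)·ΔT = 34.46 − (2.3 × 10⁻⁴/7 × 10⁻⁴)·(-1.9) = 35.0843 psu.
Increase required: 35.0843 − 35.01 = 0.0743 psu.

0.07 psu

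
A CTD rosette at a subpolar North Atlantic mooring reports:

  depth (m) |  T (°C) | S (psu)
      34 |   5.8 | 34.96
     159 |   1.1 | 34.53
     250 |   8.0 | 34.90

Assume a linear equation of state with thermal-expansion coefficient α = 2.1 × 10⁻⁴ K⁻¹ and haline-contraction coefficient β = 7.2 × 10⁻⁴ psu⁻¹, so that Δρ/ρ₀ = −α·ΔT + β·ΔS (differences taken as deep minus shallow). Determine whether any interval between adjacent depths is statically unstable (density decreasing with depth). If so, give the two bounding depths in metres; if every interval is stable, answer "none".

Evaluate Δρ/ρ₀ = −αΔT + βΔS across each adjacent pair:
  34–159 m: −αΔT+βΔS = −(2.1 × 10⁻⁴)(-4.7)+(7.2 × 10⁻⁴)(-0.43) = 6.8 × 10⁻⁴ → stable
  159–250 m: −αΔT+βΔS = −(2.1 × 10⁻⁴)(+6.9)+(7.2 × 10⁻⁴)(+0.37) = -1.2 × 10⁻³ → UNSTABLE
The 159–250 m interval has Δρ < 0: lighter water underlies denser water.

159–250 m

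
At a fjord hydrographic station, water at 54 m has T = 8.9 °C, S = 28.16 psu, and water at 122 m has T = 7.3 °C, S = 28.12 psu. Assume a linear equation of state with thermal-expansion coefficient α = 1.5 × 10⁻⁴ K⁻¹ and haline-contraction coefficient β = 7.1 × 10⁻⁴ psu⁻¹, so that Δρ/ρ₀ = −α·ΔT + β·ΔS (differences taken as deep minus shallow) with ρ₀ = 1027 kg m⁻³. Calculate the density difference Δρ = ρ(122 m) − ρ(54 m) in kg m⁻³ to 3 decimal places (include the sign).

ΔT = -1.6 K, ΔS = -0.04 psu (deep − shallow).
Δρ/ρ₀ = −(1.5 × 10⁻⁴)(-1.6) + (7.1 × 10⁻⁴)(-0.04) = 2.116 × 10⁻⁴.
Δρ = 1027 × (2.116 × 10⁻⁴) = +0.217 kg m⁻³.
Positive Δρ: denser below, stable.

+0.217 kg m⁻³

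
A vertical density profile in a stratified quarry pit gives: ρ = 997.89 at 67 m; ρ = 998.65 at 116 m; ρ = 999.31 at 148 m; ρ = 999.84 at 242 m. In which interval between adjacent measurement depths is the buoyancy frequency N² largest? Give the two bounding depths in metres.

116–148 m

Compute the density gradient over each adjacent pair:
  67–116 m: Δρ/Δz = 0.76/49 = 0.016 kg m⁻⁴
  116–148 m: Δρ/Δz = 0.66/32 = 0.021 kg m⁻⁴
  148–242 m: Δρ/Δz = 0.53/94 = 5.6 × 10⁻³ kg m⁻⁴
The largest gradient is in the 116–148 m interval — the pycnocline.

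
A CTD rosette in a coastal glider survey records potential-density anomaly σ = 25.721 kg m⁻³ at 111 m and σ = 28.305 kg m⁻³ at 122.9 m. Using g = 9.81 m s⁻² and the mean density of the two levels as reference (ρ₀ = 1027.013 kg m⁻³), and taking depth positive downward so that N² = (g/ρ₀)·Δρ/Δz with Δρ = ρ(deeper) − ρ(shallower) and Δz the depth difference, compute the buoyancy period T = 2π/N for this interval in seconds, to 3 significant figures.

138 s

Δρ = 1028.305 − 1025.721 = 2.584 kg m⁻³ over Δz = 122.9 − 111 = 11.9 m.
N² = (9.81/1027.013) × (2.584/11.9) = 2.0741 × 10⁻³ s⁻².
N = √(2.0741 × 10⁻³) = 0.045542 rad s⁻¹, so T = 2π/N = 137.96 s ≈ 138 s.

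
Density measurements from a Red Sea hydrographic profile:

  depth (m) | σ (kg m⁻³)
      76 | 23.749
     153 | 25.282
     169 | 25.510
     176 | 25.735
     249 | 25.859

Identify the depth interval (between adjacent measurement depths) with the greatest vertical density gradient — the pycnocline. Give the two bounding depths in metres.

Compute the density gradient over each adjacent pair:
  76–153 m: Δρ/Δz = 1.533/77 = 0.020 kg m⁻⁴
  153–169 m: Δρ/Δz = 0.228/16 = 0.014 kg m⁻⁴
  169–176 m: Δρ/Δz = 0.225/7 = 0.032 kg m⁻⁴
  176–249 m: Δρ/Δz = 0.124/73 = 1.7 × 10⁻³ kg m⁻⁴
The largest gradient is in the 169–176 m interval — the pycnocline.

169–176 m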